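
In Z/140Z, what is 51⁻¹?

Apply the Euclidean algorithm and back-substitute:
140 = 2×51 + 38
51 = 1×38 + 13
38 = 2×13 + 12
13 = 1×12 + 1
12 = 12×1 + 0
gcd(51, 140) = 1, so the inverse exists.
Bézout: 1 = −4×140 + 11×51.
So 51⁻¹ ≡ 11 (mod 140).

11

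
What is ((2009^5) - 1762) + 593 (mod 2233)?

(2009)^5 ≡ 868 (mod 2233)
868 - 1762 = -894 ≡ 1339 (mod 2233)
1339 + 593 = 1932

1932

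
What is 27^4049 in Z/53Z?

22

Compute successive squares:
4049 in binary is 111111010001, i.e. 4049 = 2048 + 1024 + 512 + 256 + 128 + 64 + 16 + 1.
27^1 ≡ 27 (mod 53)
27^2 ≡ 27^2 = 729 ≡ 40 (mod 53)
27^4 ≡ 40^2 = 1600 ≡ 10 (mod 53)
27^8 ≡ 10^2 = 100 ≡ 47 (mod 53)
27^16 ≡ 47^2 = 2209 ≡ 36 (mod 53)
27^32 ≡ 36^2 = 1296 ≡ 24 (mod 53)
27^64 ≡ 24^2 = 576 ≡ 46 (mod 53)
27^128 ≡ 46^2 = 2116 ≡ 49 (mod 53)
27^256 ≡ 49^2 = 2401 ≡ 16 (mod 53)
27^512 ≡ 16^2 = 256 ≡ 44 (mod 53)
27^1024 ≡ 44^2 = 1936 ≡ 28 (mod 53)
27^2048 ≡ 28^2 = 784 ≡ 42 (mod 53)
27^4049 = 27^2048 · 27^1024 · 27^512 · 27^256 · 27^128 · 27^64 · 27^16 · 27^1 ≡ 42 · 28 · 44 · 16 · 49 · 46 · 36 · 27 (mod 53).
Accumulate the product:
42 · 28 = 1176 ≡ 10
10 · 44 = 440 ≡ 16
16 · 16 = 256 ≡ 44
44 · 49 = 2156 ≡ 36
36 · 46 = 1656 ≡ 13
13 · 36 = 468 ≡ 44
44 · 27 = 1188 ≡ 22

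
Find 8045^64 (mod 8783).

170

8045^1 ≡ 8045 (mod 8783)
8045^2 ≡ 8045^2 = 64722025 ≡ 98 (mod 8783)
8045^4 ≡ 98^2 = 9604 ≡ 821 (mod 8783)
8045^8 ≡ 821^2 = 674041 ≡ 6533 (mod 8783)
8045^16 ≡ 6533^2 = 42680089 ≡ 3492 (mod 8783)
8045^32 ≡ 3492^2 = 12194064 ≡ 3260 (mod 8783)
8045^64 ≡ 3260^2 = 10627600 ≡ 170 (mod 8783)
So 8045^64 ≡ 170 (mod 8783).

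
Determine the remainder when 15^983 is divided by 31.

By square-and-multiply:
983 in binary is 1111010111, i.e. 983 = 512 + 256 + 128 + 64 + 16 + 4 + 2 + 1.
15^1 ≡ 15 (mod 31)
15^2 ≡ 15^2 = 225 ≡ 8 (mod 31)
15^4 ≡ 8^2 = 64 ≡ 2 (mod 31)
15^8 ≡ 2^2 = 4 (mod 31)
15^16 ≡ 4^2 = 16 (mod 31)
15^32 ≡ 16^2 = 256 ≡ 8 (mod 31)
15^64 ≡ 8^2 = 64 ≡ 2 (mod 31)
15^128 ≡ 2^2 = 4 (mod 31)
15^256 ≡ 4^2 = 16 (mod 31)
15^512 ≡ 16^2 = 256 ≡ 8 (mod 31)
15^983 = 15^512 * 15^256 * 15^128 * 15^64 * 15^16 * 15^4 * 15^2 * 15^1 ≡ 8 * 16 * 4 * 2 * 16 * 2 * 8 * 15 (mod 31).
Accumulate the product:
8 * 16 = 128 ≡ 4
4 * 4 = 16
16 * 2 = 32 ≡ 1
1 * 16 = 16
16 * 2 = 32 ≡ 1
1 * 8 = 8
8 * 15 = 120 ≡ 27

27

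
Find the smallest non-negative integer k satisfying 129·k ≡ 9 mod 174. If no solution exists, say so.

gcd(129, 174) = 3, and 3 | 9, so solutions exist.
Divide through by 3: 43·k ≡ 3 (mod 58).
43⁻¹ ≡ 27 (mod 58).
k ≡ 27·3 ≡ 23 (mod 58).
The smallest non-negative solution is k = 23.

23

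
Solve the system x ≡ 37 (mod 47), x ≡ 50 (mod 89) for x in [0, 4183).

47⁻¹ mod 89: 47·36 ≡ 1 (mod 89), so 47⁻¹ ≡ 36.
x = 37 + 47·((50 − 37)·36 mod 89) = 37 + 47·23 = 1118.

1118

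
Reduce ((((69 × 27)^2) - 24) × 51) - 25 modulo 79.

17

69 × 27 = 1863 ≡ 46 (mod 79)
(46)^2 ≡ 62 (mod 79)
62 - 24 = 38
38 × 51 = 1938 ≡ 42 (mod 79)
42 - 25 = 17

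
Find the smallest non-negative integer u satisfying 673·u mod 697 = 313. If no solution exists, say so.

16

gcd(673, 697) = 1, so a unique solution mod 697 exists.
673⁻¹ ≡ 29 (mod 697).
u ≡ 29·313 ≡ 16 (mod 697).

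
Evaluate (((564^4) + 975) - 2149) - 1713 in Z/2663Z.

2020

(564)^4 ≡ 2244 (mod 2663)
2244 + 975 = 3219 ≡ 556 (mod 2663)
556 - 2149 = -1593 ≡ 1070 (mod 2663)
1070 - 1713 = -643 ≡ 2020 (mod 2663)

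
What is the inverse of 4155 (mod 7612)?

2999

By the extended Euclidean algorithm:
7612 = 1×4155 + 3457
4155 = 1×3457 + 698
3457 = 4×698 + 665
698 = 1×665 + 33
665 = 20×33 + 5
33 = 6×5 + 3
5 = 1×3 + 2
3 = 1×2 + 1
2 = 2×1 + 0
gcd(4155, 7612) = 1, so the inverse exists.
Back-substitute for 1:
1 = 1×3 − 1×2
  = −1×5 + 2×3
  = 2×33 − 13×5
  = −13×665 + 262×33
  = 262×698 − 275×665
  = −275×3457 + 1362×698
  = 1362×4155 − 1637×3457
  = −1637×7612 + 2999×4155
So 4155⁻¹ ≡ 2999 (mod 7612).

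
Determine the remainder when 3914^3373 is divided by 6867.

1457

Compute successive squares:
3373 in binary is 110100101101, i.e. 3373 = 2048 + 1024 + 256 + 32 + 8 + 4 + 1.
3914^1 ≡ 3914 (mod 6867)
3914^2 ≡ 3914^2 = 15319396 ≡ 5986 (mod 6867)
3914^4 ≡ 5986^2 = 35832196 ≡ 190 (mod 6867)
3914^8 ≡ 190^2 = 36100 ≡ 1765 (mod 6867)
3914^16 ≡ 1765^2 = 3115225 ≡ 4474 (mod 6867)
3914^32 ≡ 4474^2 = 20016676 ≡ 6238 (mod 6867)
3914^64 ≡ 6238^2 = 38912644 ≡ 4222 (mod 6867)
3914^128 ≡ 4222^2 = 17825284 ≡ 5419 (mod 6867)
3914^256 ≡ 5419^2 = 29365561 ≡ 2269 (mod 6867)
3914^512 ≡ 2269^2 = 5148361 ≡ 4978 (mod 6867)
3914^1024 ≡ 4978^2 = 24780484 ≡ 4348 (mod 6867)
3914^2048 ≡ 4348^2 = 18905104 ≡ 253 (mod 6867)
3914^3373 = 3914^2048 * 3914^1024 * 3914^256 * 3914^32 * 3914^8 * 3914^4 * 3914^1 ≡ 253 * 4348 * 2269 * 6238 * 1765 * 190 * 3914 (mod 6867).
Accumulate the product:
253 * 4348 = 1100044 ≡ 1324
1324 * 2269 = 3004156 ≡ 3277
3277 * 6238 = 20441926 ≡ 5734
5734 * 1765 = 10120510 ≡ 5419
5419 * 190 = 1029610 ≡ 6427
6427 * 3914 = 25155278 ≡ 1457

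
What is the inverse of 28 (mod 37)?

Apply the Euclidean algorithm and back-substitute:
37 = 1×28 + 9
28 = 3×9 + 1
9 = 9×1 + 0
gcd(28, 37) = 1, so the inverse exists.
Bézout: 1 = −3×37 + 4×28.
So 28⁻¹ ≡ 4 (mod 37).

4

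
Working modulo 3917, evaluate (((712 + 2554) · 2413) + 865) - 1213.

3423

712 + 2554 = 3266
3266 · 2413 = 7880858 ≡ 3771 (mod 3917)
3771 + 865 = 4636 ≡ 719 (mod 3917)
719 - 1213 = -494 ≡ 3423 (mod 3917)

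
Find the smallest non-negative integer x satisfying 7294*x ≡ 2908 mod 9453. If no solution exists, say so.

8935

gcd(7294, 9453) = 1, so a unique solution mod 9453 exists.
7294⁻¹ ≡ 3205 (mod 9453).
x ≡ 3205*2908 ≡ 8935 (mod 9453).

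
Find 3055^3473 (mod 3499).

3055^1 ≡ 3055 (mod 3499)
3055^2 ≡ 3055^2 = 9333025 ≡ 1192 (mod 3499)
3055^4 ≡ 1192^2 = 1420864 ≡ 270 (mod 3499)
3055^8 ≡ 270^2 = 72900 ≡ 2920 (mod 3499)
3055^16 ≡ 2920^2 = 8526400 ≡ 2836 (mod 3499)
3055^32 ≡ 2836^2 = 8042896 ≡ 2194 (mod 3499)
3055^64 ≡ 2194^2 = 4813636 ≡ 2511 (mod 3499)
3055^128 ≡ 2511^2 = 6305121 ≡ 3422 (mod 3499)
3055^256 ≡ 3422^2 = 11710084 ≡ 2430 (mod 3499)
3055^512 ≡ 2430^2 = 5904900 ≡ 2087 (mod 3499)
3055^1024 ≡ 2087^2 = 4355569 ≡ 2813 (mod 3499)
3055^2048 ≡ 2813^2 = 7912969 ≡ 1730 (mod 3499)
3055^3473 = 3055^2048 × 3055^1024 × 3055^256 × 3055^128 × 3055^16 × 3055^1 ≡ 1730 × 2813 × 2430 × 3422 × 2836 × 3055 (mod 3499).
Accumulate the product:
1730 × 2813 = 4866490 ≡ 2880
2880 × 2430 = 6998400 ≡ 400
400 × 3422 = 1368800 ≡ 691
691 × 2836 = 1959676 ≡ 236
236 × 3055 = 720980 ≡ 186

186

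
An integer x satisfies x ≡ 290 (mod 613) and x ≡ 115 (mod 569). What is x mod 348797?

116760

613⁻¹ mod 569: 613*194 ≡ 1 (mod 569), so 613⁻¹ ≡ 194.
x = 290 + 613*((115 − 290)*194 mod 569) = 290 + 613*190 = 116760.
Check: 116760 mod 613 = 290, 116760 mod 569 = 115. ✓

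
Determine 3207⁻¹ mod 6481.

Run the extended Euclidean algorithm:
6481 = 2×3207 + 67
3207 = 47×67 + 58
67 = 1×58 + 9
58 = 6×9 + 4
9 = 2×4 + 1
4 = 4×1 + 0
gcd(3207, 6481) = 1, so the inverse exists.
Back-substitute for 1:
1 = 1×9 − 2×4
  = −2×58 + 13×9
  = 13×67 − 15×58
  = −15×3207 + 718×67
  = 718×6481 − 1451×3207
So 3207⁻¹ ≡ −1451 ≡ 5030 (mod 6481).

5030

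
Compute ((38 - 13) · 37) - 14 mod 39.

14

38 - 13 = 25
25 · 37 = 925 ≡ 28 (mod 39)
28 - 14 = 14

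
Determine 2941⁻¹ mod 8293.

7495

Apply the Euclidean algorithm and back-substitute:
8293 = 2*2941 + 2411
2941 = 1*2411 + 530
2411 = 4*530 + 291
530 = 1*291 + 239
291 = 1*239 + 52
239 = 4*52 + 31
52 = 1*31 + 21
31 = 1*21 + 10
21 = 2*10 + 1
10 = 10*1 + 0
gcd(2941, 8293) = 1, so the inverse exists.
Bézout: 1 = 283*8293 − 798*2941.
So 2941⁻¹ ≡ −798 ≡ 7495 (mod 8293).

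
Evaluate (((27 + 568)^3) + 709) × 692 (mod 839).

837

27 + 568 = 595
(595)^3 ≡ 501 (mod 839)
501 + 709 = 1210 ≡ 371 (mod 839)
371 × 692 = 256732 ≡ 837 (mod 839)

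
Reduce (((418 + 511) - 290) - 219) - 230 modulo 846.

190

418 + 511 = 929 ≡ 83 (mod 846)
83 - 290 = -207 ≡ 639 (mod 846)
639 - 219 = 420
420 - 230 = 190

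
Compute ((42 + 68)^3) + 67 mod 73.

58

42 + 68 = 110 ≡ 37 (mod 73)
(37)^3 ≡ 64 (mod 73)
64 + 67 = 131 ≡ 58 (mod 73)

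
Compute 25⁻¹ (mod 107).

107 = 4×25 + 7
25 = 3×7 + 4
7 = 1×4 + 3
4 = 1×3 + 1
3 = 3×1 + 0
gcd(25, 107) = 1, so the inverse exists.
Back-substitute for 1:
1 = 1×4 − 1×3
  = −1×7 + 2×4
  = 2×25 − 7×7
  = −7×107 + 30×25
So 25⁻¹ ≡ 30 (mod 107).

30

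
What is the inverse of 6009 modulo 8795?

8634

8795 = 1×6009 + 2786
6009 = 2×2786 + 437
2786 = 6×437 + 164
437 = 2×164 + 109
164 = 1×109 + 55
109 = 1×55 + 54
55 = 1×54 + 1
54 = 54×1 + 0
gcd(6009, 8795) = 1, so the inverse exists.
Back-substitute for 1:
1 = 1×55 − 1×54
  = −1×109 + 2×55
  = 2×164 − 3×109
  = −3×437 + 8×164
  = 8×2786 − 51×437
  = −51×6009 + 110×2786
  = 110×8795 − 161×6009
So 6009⁻¹ ≡ −161 ≡ 8634 (mod 8795).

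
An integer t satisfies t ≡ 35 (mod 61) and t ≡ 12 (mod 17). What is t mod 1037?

828

61⁻¹ mod 17: 61*12 ≡ 1 (mod 17), so 61⁻¹ ≡ 12.
t = 35 + 61*((12 − 35)*12 mod 17) = 35 + 61*13 = 828.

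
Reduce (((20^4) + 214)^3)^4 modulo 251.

(20)^4 ≡ 113 (mod 251)
113 + 214 = 327 ≡ 76 (mod 251)
(76)^3 ≡ 228 (mod 251)
(228)^4 ≡ 227 (mod 251)

227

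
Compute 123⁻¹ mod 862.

862 = 7*123 + 1
123 = 123*1 + 0
gcd(123, 862) = 1, so the inverse exists.
Back-substitute for 1:
1 = 1*862 − 7*123
So 123⁻¹ ≡ −7 ≡ 855 (mod 862).

855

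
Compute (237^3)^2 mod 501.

324

(237)^3 ≡ 483 (mod 501)
(483)^2 ≡ 324 (mod 501)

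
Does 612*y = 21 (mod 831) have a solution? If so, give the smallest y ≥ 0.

72

gcd(612, 831) = 3, and 3 | 21, so solutions exist.
Divide through by 3: 204*y mod 277 = 7.
204⁻¹ ≡ 129 (mod 277).
y ≡ 129*7 ≡ 72 (mod 277).
The smallest non-negative solution is y = 72.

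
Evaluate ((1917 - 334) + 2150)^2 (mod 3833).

2334

1917 - 334 = 1583
1583 + 2150 = 3733
(3733)^2 ≡ 2334 (mod 3833)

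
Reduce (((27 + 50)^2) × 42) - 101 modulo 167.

27 + 50 = 77
(77)^2 ≡ 84 (mod 167)
84 × 42 = 3528 ≡ 21 (mod 167)
21 - 101 = -80 ≡ 87 (mod 167)

87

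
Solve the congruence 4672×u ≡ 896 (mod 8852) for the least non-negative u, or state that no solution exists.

gcd(4672, 8852) = 4, and 4 | 896, so solutions exist.
Divide through by 4: 1168×u ≡ 224 (mod 2213).
1168⁻¹ ≡ 36 (mod 2213).
u ≡ 36×224 ≡ 1425 (mod 2213).
The smallest non-negative solution is u = 1425.

1425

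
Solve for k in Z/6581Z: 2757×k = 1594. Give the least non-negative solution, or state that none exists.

gcd(2757, 6581) = 1, so a unique solution mod 6581 exists.
2757⁻¹ ≡ 2831 (mod 6581).
k ≡ 2831×1594 ≡ 4629 (mod 6581).

4629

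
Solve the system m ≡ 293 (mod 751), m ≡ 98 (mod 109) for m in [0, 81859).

73891

751⁻¹ mod 109: 751·9 ≡ 1 (mod 109), so 751⁻¹ ≡ 9.
m = 293 + 751·((98 − 293)·9 mod 109) = 293 + 751·98 = 73891.
Check: 73891 mod 751 = 293, 73891 mod 109 = 98. ✓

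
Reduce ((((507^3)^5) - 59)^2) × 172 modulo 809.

(507)^3 ≡ 415 (mod 809)
(415)^5 ≡ 691 (mod 809)
691 - 59 = 632
(632)^2 ≡ 587 (mod 809)
587 × 172 = 100964 ≡ 648 (mod 809)

648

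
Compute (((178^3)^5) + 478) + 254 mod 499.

427

(178)^3 ≡ 54 (mod 499)
(54)^5 ≡ 194 (mod 499)
194 + 478 = 672 ≡ 173 (mod 499)
173 + 254 = 427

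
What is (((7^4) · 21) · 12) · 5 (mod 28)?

(7)^4 ≡ 21 (mod 28)
21 · 21 = 441 ≡ 21 (mod 28)
21 · 12 = 252 ≡ 0 (mod 28)
0 · 5 = 0

0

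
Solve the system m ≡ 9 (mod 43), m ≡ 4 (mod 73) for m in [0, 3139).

43⁻¹ mod 73: 43·17 ≡ 1 (mod 73), so 43⁻¹ ≡ 17.
m = 9 + 43·((4 − 9)·17 mod 73) = 9 + 43·61 = 2632.
Check: 2632 mod 43 = 9, 2632 mod 73 = 4. ✓

2632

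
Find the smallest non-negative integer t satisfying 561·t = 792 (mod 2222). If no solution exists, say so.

gcd(561, 2222) = 11, and 11 | 792, so solutions exist.
Divide through by 11: 51·t = 72 (mod 202).
51⁻¹ ≡ 103 (mod 202).
t ≡ 103·72 ≡ 144 (mod 202).
The smallest non-negative solution is t = 144.

144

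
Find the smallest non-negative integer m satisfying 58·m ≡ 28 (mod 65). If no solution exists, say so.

gcd(58, 65) = 1, so a unique solution mod 65 exists.
58⁻¹ ≡ 37 (mod 65).
m ≡ 37·28 ≡ 61 (mod 65).

61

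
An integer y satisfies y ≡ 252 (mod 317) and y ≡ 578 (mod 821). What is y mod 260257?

246878

317⁻¹ mod 821: 317*360 ≡ 1 (mod 821), so 317⁻¹ ≡ 360.
y = 252 + 317*((578 − 252)*360 mod 821) = 252 + 317*778 = 246878.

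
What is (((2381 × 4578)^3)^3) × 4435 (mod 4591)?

2381 × 4578 = 10900218 ≡ 1184 (mod 4591)
(1184)^3 ≡ 4092 (mod 4591)
(4092)^3 ≡ 3916 (mod 4591)
3916 × 4435 = 17367460 ≡ 4298 (mod 4591)

4298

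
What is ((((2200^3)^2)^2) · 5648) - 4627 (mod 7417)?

(2200)^3 ≡ 6460 (mod 7417)
(6460)^2 ≡ 3558 (mod 7417)
(3558)^2 ≡ 5962 (mod 7417)
5962 · 5648 = 33673376 ≡ 196 (mod 7417)
196 - 4627 = -4431 ≡ 2986 (mod 7417)

2986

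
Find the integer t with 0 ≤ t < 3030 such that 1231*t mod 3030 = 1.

1531

By the extended Euclidean algorithm:
3030 = 2×1231 + 568
1231 = 2×568 + 95
568 = 5×95 + 93
95 = 1×93 + 2
93 = 46×2 + 1
2 = 2×1 + 0
gcd(1231, 3030) = 1, so the inverse exists.
Back-substitute for 1:
1 = 1×93 − 46×2
  = −46×95 + 47×93
  = 47×568 − 281×95
  = −281×1231 + 609×568
  = 609×3030 − 1499×1231
So 1231⁻¹ ≡ −1499 ≡ 1531 (mod 3030).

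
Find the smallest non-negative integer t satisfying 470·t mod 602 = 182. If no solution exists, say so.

gcd(470, 602) = 2, and 2 | 182, so solutions exist.
Divide through by 2: 235·t = 91 (mod 301).
235⁻¹ ≡ 114 (mod 301).
t ≡ 114·91 ≡ 140 (mod 301).
The smallest non-negative solution is t = 140.

140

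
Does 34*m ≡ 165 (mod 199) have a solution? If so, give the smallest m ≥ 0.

198

gcd(34, 199) = 1, so a unique solution mod 199 exists.
34⁻¹ ≡ 41 (mod 199).
m ≡ 41*165 ≡ 198 (mod 199).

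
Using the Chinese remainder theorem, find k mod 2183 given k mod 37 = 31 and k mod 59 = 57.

1178

37⁻¹ mod 59: 37*8 ≡ 1 (mod 59), so 37⁻¹ ≡ 8.
k = 31 + 37*((57 − 31)*8 mod 59) = 31 + 37*31 = 1178.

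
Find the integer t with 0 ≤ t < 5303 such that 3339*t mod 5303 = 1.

2665

5303 = 1×3339 + 1964
3339 = 1×1964 + 1375
1964 = 1×1375 + 589
1375 = 2×589 + 197
589 = 2×197 + 195
197 = 1×195 + 2
195 = 97×2 + 1
2 = 2×1 + 0
gcd(3339, 5303) = 1, so the inverse exists.
Bézout: 1 = 1661×5303 − 2638×3339.
So 3339⁻¹ ≡ −2638 ≡ 2665 (mod 5303).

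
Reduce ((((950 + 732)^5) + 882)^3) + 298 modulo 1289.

950 + 732 = 1682 ≡ 393 (mod 1289)
(393)^5 ≡ 132 (mod 1289)
132 + 882 = 1014
(1014)^3 ≡ 1140 (mod 1289)
1140 + 298 = 1438 ≡ 149 (mod 1289)

149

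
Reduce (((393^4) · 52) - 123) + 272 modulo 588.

(393)^4 ≡ 393 (mod 588)
393 · 52 = 20436 ≡ 444 (mod 588)
444 - 123 = 321
321 + 272 = 593 ≡ 5 (mod 588)

5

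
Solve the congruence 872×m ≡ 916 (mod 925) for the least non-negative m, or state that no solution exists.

803

gcd(872, 925) = 1, so a unique solution mod 925 exists.
872⁻¹ ≡ 733 (mod 925).
m ≡ 733×916 ≡ 803 (mod 925).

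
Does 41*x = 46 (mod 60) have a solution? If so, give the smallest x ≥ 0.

gcd(41, 60) = 1, so a unique solution mod 60 exists.
41⁻¹ ≡ 41 (mod 60).
x ≡ 41*46 ≡ 26 (mod 60).

26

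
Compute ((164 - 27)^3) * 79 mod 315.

2

164 - 27 = 137
(137)^3 ≡ 8 (mod 315)
8 * 79 = 632 ≡ 2 (mod 315)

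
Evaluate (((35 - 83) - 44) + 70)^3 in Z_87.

35 - 83 = -48 ≡ 39 (mod 87)
39 - 44 = -5 ≡ 82 (mod 87)
82 + 70 = 152 ≡ 65 (mod 87)
(65)^3 ≡ 53 (mod 87)

53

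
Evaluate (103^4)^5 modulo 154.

67

(103)^4 ≡ 135 (mod 154)
(135)^5 ≡ 67 (mod 154)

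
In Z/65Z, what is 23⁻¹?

Apply the Euclidean algorithm and back-substitute:
65 = 2·23 + 19
23 = 1·19 + 4
19 = 4·4 + 3
4 = 1·3 + 1
3 = 3·1 + 0
gcd(23, 65) = 1, so the inverse exists.
Back-substitute for 1:
1 = 1·4 − 1·3
  = −1·19 + 5·4
  = 5·23 − 6·19
  = −6·65 + 17·23
So 23⁻¹ ≡ 17 (mod 65).

17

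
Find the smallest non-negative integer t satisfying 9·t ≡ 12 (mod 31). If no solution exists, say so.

gcd(9, 31) = 1, so a unique solution mod 31 exists.
9⁻¹ ≡ 7 (mod 31).
t ≡ 7·12 ≡ 22 (mod 31).

22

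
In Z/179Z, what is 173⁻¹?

149

179 = 1×173 + 6
173 = 28×6 + 5
6 = 1×5 + 1
5 = 5×1 + 0
gcd(173, 179) = 1, so the inverse exists.
Back-substitute for 1:
1 = 1×6 − 1×5
  = −1×173 + 29×6
  = 29×179 − 30×173
So 173⁻¹ ≡ −30 ≡ 149 (mod 179).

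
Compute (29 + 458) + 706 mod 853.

340

29 + 458 = 487
487 + 706 = 1193 ≡ 340 (mod 853)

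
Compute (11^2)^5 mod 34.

15

(11)^2 ≡ 19 (mod 34)
(19)^5 ≡ 15 (mod 34)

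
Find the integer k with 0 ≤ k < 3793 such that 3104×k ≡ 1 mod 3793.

3793 = 1*3104 + 689
3104 = 4*689 + 348
689 = 1*348 + 341
348 = 1*341 + 7
341 = 48*7 + 5
7 = 1*5 + 2
5 = 2*2 + 1
2 = 2*1 + 0
gcd(3104, 3793) = 1, so the inverse exists.
Bézout: 1 = 1329*3793 − 1624*3104.
So 3104⁻¹ ≡ −1624 ≡ 2169 (mod 3793).

2169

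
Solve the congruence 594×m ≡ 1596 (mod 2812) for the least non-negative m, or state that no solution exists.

798

gcd(594, 2812) = 2, and 2 | 1596, so solutions exist.
Divide through by 2: 297×m ≡ 798 mod 1406.
297⁻¹ ≡ 445 (mod 1406).
m ≡ 445×798 ≡ 798 (mod 1406).
The smallest non-negative solution is m = 798.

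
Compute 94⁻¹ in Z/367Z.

Run the extended Euclidean algorithm:
367 = 3×94 + 85
94 = 1×85 + 9
85 = 9×9 + 4
9 = 2×4 + 1
4 = 4×1 + 0
gcd(94, 367) = 1, so the inverse exists.
Back-substitute for 1:
1 = 1×9 − 2×4
  = −2×85 + 19×9
  = 19×94 − 21×85
  = −21×367 + 82×94
So 94⁻¹ ≡ 82 (mod 367).

82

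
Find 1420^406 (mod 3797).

By square-and-multiply:
406 in binary is 110010110, i.e. 406 = 256 + 128 + 16 + 4 + 2.
1420^1 ≡ 1420 (mod 3797)
1420^2 ≡ 1420^2 = 2016400 ≡ 193 (mod 3797)
1420^4 ≡ 193^2 = 37249 ≡ 3076 (mod 3797)
1420^8 ≡ 3076^2 = 9461776 ≡ 3449 (mod 3797)
1420^16 ≡ 3449^2 = 11895601 ≡ 3397 (mod 3797)
1420^32 ≡ 3397^2 = 11539609 ≡ 526 (mod 3797)
1420^64 ≡ 526^2 = 276676 ≡ 3292 (mod 3797)
1420^128 ≡ 3292^2 = 10837264 ≡ 626 (mod 3797)
1420^256 ≡ 626^2 = 391876 ≡ 785 (mod 3797)
1420^406 = 1420^256 · 1420^128 · 1420^16 · 1420^4 · 1420^2 ≡ 785 · 626 · 3397 · 3076 · 193 (mod 3797).
Accumulate the product:
785 · 626 = 491410 ≡ 1597
1597 · 3397 = 5425009 ≡ 2893
2893 · 3076 = 8898868 ≡ 2497
2497 · 193 = 481921 ≡ 3499

3499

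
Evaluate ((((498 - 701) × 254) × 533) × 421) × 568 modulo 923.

498 - 701 = -203 ≡ 720 (mod 923)
720 × 254 = 182880 ≡ 126 (mod 923)
126 × 533 = 67158 ≡ 702 (mod 923)
702 × 421 = 295542 ≡ 182 (mod 923)
182 × 568 = 103376 ≡ 0 (mod 923)

0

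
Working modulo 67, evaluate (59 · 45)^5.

59 · 45 = 2655 ≡ 42 (mod 67)
(42)^5 ≡ 27 (mod 67)

27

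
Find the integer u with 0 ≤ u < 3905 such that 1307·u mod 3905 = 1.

3905 = 2×1307 + 1291
1307 = 1×1291 + 16
1291 = 80×16 + 11
16 = 1×11 + 5
11 = 2×5 + 1
5 = 5×1 + 0
gcd(1307, 3905) = 1, so the inverse exists.
Back-substitute for 1:
1 = 1×11 − 2×5
  = −2×16 + 3×11
  = 3×1291 − 242×16
  = −242×1307 + 245×1291
  = 245×3905 − 732×1307
So 1307⁻¹ ≡ −732 ≡ 3173 (mod 3905).

3173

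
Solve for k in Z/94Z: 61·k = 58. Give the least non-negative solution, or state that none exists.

78

gcd(61, 94) = 1, so a unique solution mod 94 exists.
61⁻¹ ≡ 37 (mod 94).
k ≡ 37·58 ≡ 78 (mod 94).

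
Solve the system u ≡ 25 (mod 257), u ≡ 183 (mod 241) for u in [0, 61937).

10305

257⁻¹ mod 241: 257*226 ≡ 1 (mod 241), so 257⁻¹ ≡ 226.
u = 25 + 257*((183 − 25)*226 mod 241) = 25 + 257*40 = 10305.
Check: 10305 mod 257 = 25, 10305 mod 241 = 183. ✓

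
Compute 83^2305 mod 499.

375

2305 in binary is 100100000001, i.e. 2305 = 2048 + 256 + 1.
83^1 ≡ 83 (mod 499)
83^2 ≡ 83^2 = 6889 ≡ 402 (mod 499)
83^4 ≡ 402^2 = 161604 ≡ 427 (mod 499)
83^8 ≡ 427^2 = 182329 ≡ 194 (mod 499)
83^16 ≡ 194^2 = 37636 ≡ 211 (mod 499)
83^32 ≡ 211^2 = 44521 ≡ 110 (mod 499)
83^64 ≡ 110^2 = 12100 ≡ 124 (mod 499)
83^128 ≡ 124^2 = 15376 ≡ 406 (mod 499)
83^256 ≡ 406^2 = 164836 ≡ 166 (mod 499)
83^512 ≡ 166^2 = 27556 ≡ 111 (mod 499)
83^1024 ≡ 111^2 = 12321 ≡ 345 (mod 499)
83^2048 ≡ 345^2 = 119025 ≡ 263 (mod 499)
83^2305 = 83^2048 * 83^256 * 83^1 ≡ 263 * 166 * 83 (mod 499).
Accumulate the product:
263 * 166 = 43658 ≡ 245
245 * 83 = 20335 ≡ 375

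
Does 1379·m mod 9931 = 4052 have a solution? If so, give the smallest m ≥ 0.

gcd(1379, 9931) = 1, so a unique solution mod 9931 exists.
1379⁻¹ ≡ 3608 (mod 9931).
m ≡ 3608·4052 ≡ 1184 (mod 9931).

1184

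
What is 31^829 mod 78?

31

829 in binary is 1100111101, i.e. 829 = 512 + 256 + 32 + 16 + 8 + 4 + 1.
31^1 ≡ 31 (mod 78)
31^2 ≡ 31^2 = 961 ≡ 25 (mod 78)
31^4 ≡ 25^2 = 625 ≡ 1 (mod 78)
31^8 ≡ 1^2 = 1 (mod 78)
31^16 ≡ 1^2 = 1 (mod 78)
31^32 ≡ 1^2 = 1 (mod 78)
31^64 ≡ 1^2 = 1 (mod 78)
31^128 ≡ 1^2 = 1 (mod 78)
31^256 ≡ 1^2 = 1 (mod 78)
31^512 ≡ 1^2 = 1 (mod 78)
31^829 = 31^512 · 31^256 · 31^32 · 31^16 · 31^8 · 31^4 · 31^1 ≡ 1 · 1 · 1 · 1 · 1 · 1 · 31 (mod 78).
Accumulate the product:
1 · 1 = 1
1 · 1 = 1
1 · 1 = 1
1 · 1 = 1
1 · 1 = 1
1 · 31 = 31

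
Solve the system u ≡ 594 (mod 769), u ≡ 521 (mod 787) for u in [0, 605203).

373559

769⁻¹ mod 787: 769*306 ≡ 1 (mod 787), so 769⁻¹ ≡ 306.
u = 594 + 769*((521 − 594)*306 mod 787) = 594 + 769*485 = 373559.
Check: 373559 mod 769 = 594, 373559 mod 787 = 521. ✓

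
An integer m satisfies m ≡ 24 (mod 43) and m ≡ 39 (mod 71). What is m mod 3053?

43⁻¹ mod 71: 43*38 ≡ 1 (mod 71), so 43⁻¹ ≡ 38.
m = 24 + 43*((39 − 24)*38 mod 71) = 24 + 43*2 = 110.

110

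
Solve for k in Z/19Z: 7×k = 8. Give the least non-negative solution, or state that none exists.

gcd(7, 19) = 1, so a unique solution mod 19 exists.
7⁻¹ ≡ 11 (mod 19).
k ≡ 11×8 ≡ 12 (mod 19).

12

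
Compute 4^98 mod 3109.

2894

98 in binary is 1100010, i.e. 98 = 64 + 32 + 2.
4^1 ≡ 4 (mod 3109)
4^2 ≡ 4^2 = 16 (mod 3109)
4^4 ≡ 16^2 = 256 (mod 3109)
4^8 ≡ 256^2 = 65536 ≡ 247 (mod 3109)
4^16 ≡ 247^2 = 61009 ≡ 1938 (mod 3109)
4^32 ≡ 1938^2 = 3755844 ≡ 172 (mod 3109)
4^64 ≡ 172^2 = 29584 ≡ 1603 (mod 3109)
4^98 = 4^64 × 4^32 × 4^2 ≡ 1603 × 172 × 16 (mod 3109).
Accumulate the product:
1603 × 172 = 275716 ≡ 2124
2124 × 16 = 33984 ≡ 2894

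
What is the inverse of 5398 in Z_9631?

Run the extended Euclidean algorithm:
9631 = 1×5398 + 4233
5398 = 1×4233 + 1165
4233 = 3×1165 + 738
1165 = 1×738 + 427
738 = 1×427 + 311
427 = 1×311 + 116
311 = 2×116 + 79
116 = 1×79 + 37
79 = 2×37 + 5
37 = 7×5 + 2
5 = 2×2 + 1
2 = 2×1 + 0
gcd(5398, 9631) = 1, so the inverse exists.
Back-substitute for 1:
1 = 1×5 − 2×2
  = −2×37 + 15×5
  = 15×79 − 32×37
  = −32×116 + 47×79
  = 47×311 − 126×116
  = −126×427 + 173×311
  = 173×738 − 299×427
  = −299×1165 + 472×738
  = 472×4233 − 1715×1165
  = −1715×5398 + 2187×4233
  = 2187×9631 − 3902×5398
So 5398⁻¹ ≡ −3902 ≡ 5729 (mod 9631).

5729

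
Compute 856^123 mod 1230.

736

By square-and-multiply:
123 in binary is 1111011, i.e. 123 = 64 + 32 + 16 + 8 + 2 + 1.
856^1 ≡ 856 (mod 1230)
856^2 ≡ 856^2 = 732736 ≡ 886 (mod 1230)
856^4 ≡ 886^2 = 784996 ≡ 256 (mod 1230)
856^8 ≡ 256^2 = 65536 ≡ 346 (mod 1230)
856^16 ≡ 346^2 = 119716 ≡ 406 (mod 1230)
856^32 ≡ 406^2 = 164836 ≡ 16 (mod 1230)
856^64 ≡ 16^2 = 256 (mod 1230)
856^123 = 856^64 · 856^32 · 856^16 · 856^8 · 856^2 · 856^1 ≡ 256 · 16 · 406 · 346 · 886 · 856 (mod 1230).
Accumulate the product:
256 · 16 = 4096 ≡ 406
406 · 406 = 164836 ≡ 16
16 · 346 = 5536 ≡ 616
616 · 886 = 545776 ≡ 886
886 · 856 = 758416 ≡ 736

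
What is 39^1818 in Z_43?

35

1818 in binary is 11100011010, i.e. 1818 = 1024 + 512 + 256 + 16 + 8 + 2.
39^1 ≡ 39 (mod 43)
39^2 ≡ 39^2 = 1521 ≡ 16 (mod 43)
39^4 ≡ 16^2 = 256 ≡ 41 (mod 43)
39^8 ≡ 41^2 = 1681 ≡ 4 (mod 43)
39^16 ≡ 4^2 = 16 (mod 43)
39^32 ≡ 16^2 = 256 ≡ 41 (mod 43)
39^64 ≡ 41^2 = 1681 ≡ 4 (mod 43)
39^128 ≡ 4^2 = 16 (mod 43)
39^256 ≡ 16^2 = 256 ≡ 41 (mod 43)
39^512 ≡ 41^2 = 1681 ≡ 4 (mod 43)
39^1024 ≡ 4^2 = 16 (mod 43)
39^1818 = 39^1024 × 39^512 × 39^256 × 39^16 × 39^8 × 39^2 ≡ 16 × 4 × 41 × 16 × 4 × 16 (mod 43).
Accumulate the product:
16 × 4 = 64 ≡ 21
21 × 41 = 861 ≡ 1
1 × 16 = 16
16 × 4 = 64 ≡ 21
21 × 16 = 336 ≡ 35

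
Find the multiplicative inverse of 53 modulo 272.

Apply the Euclidean algorithm and back-substitute:
272 = 5·53 + 7
53 = 7·7 + 4
7 = 1·4 + 3
4 = 1·3 + 1
3 = 3·1 + 0
gcd(53, 272) = 1, so the inverse exists.
Back-substitute for 1:
1 = 1·4 − 1·3
  = −1·7 + 2·4
  = 2·53 − 15·7
  = −15·272 + 77·53
So 53⁻¹ ≡ 77 (mod 272).

77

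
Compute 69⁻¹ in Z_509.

509 = 7*69 + 26
69 = 2*26 + 17
26 = 1*17 + 9
17 = 1*9 + 8
9 = 1*8 + 1
8 = 8*1 + 0
gcd(69, 509) = 1, so the inverse exists.
Bézout: 1 = 8*509 − 59*69.
So 69⁻¹ ≡ −59 ≡ 450 (mod 509).

450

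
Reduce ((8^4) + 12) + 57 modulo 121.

(8)^4 ≡ 103 (mod 121)
103 + 12 = 115
115 + 57 = 172 ≡ 51 (mod 121)

51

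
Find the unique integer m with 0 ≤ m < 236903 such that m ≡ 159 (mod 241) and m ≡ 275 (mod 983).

69085

241⁻¹ mod 983: 241·155 ≡ 1 (mod 983), so 241⁻¹ ≡ 155.
m = 159 + 241·((275 − 159)·155 mod 983) = 159 + 241·286 = 69085.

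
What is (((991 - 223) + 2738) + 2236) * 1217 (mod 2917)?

1799

991 - 223 = 768
768 + 2738 = 3506 ≡ 589 (mod 2917)
589 + 2236 = 2825
2825 * 1217 = 3438025 ≡ 1799 (mod 2917)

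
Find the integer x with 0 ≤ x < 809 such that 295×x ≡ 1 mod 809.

Run the extended Euclidean algorithm:
809 = 2·295 + 219
295 = 1·219 + 76
219 = 2·76 + 67
76 = 1·67 + 9
67 = 7·9 + 4
9 = 2·4 + 1
4 = 4·1 + 0
gcd(295, 809) = 1, so the inverse exists.
Bézout: 1 = −66·809 + 181·295.
So 295⁻¹ ≡ 181 (mod 809).

181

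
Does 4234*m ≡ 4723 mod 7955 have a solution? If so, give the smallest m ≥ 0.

gcd(4234, 7955) = 1, so a unique solution mod 7955 exists.
4234⁻¹ ≡ 2264 (mod 7955).
m ≡ 2264*4723 ≡ 1352 (mod 7955).

1352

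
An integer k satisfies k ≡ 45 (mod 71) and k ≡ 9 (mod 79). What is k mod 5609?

3169

71⁻¹ mod 79: 71*69 ≡ 1 (mod 79), so 71⁻¹ ≡ 69.
k = 45 + 71*((9 − 45)*69 mod 79) = 45 + 71*44 = 3169.
Check: 3169 mod 71 = 45, 3169 mod 79 = 9. ✓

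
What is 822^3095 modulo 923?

893

Using repeated squaring:
3095 in binary is 110000010111, i.e. 3095 = 2048 + 1024 + 16 + 4 + 2 + 1.
822^1 ≡ 822 (mod 923)
822^2 ≡ 822^2 = 675684 ≡ 48 (mod 923)
822^4 ≡ 48^2 = 2304 ≡ 458 (mod 923)
822^8 ≡ 458^2 = 209764 ≡ 243 (mod 923)
822^16 ≡ 243^2 = 59049 ≡ 900 (mod 923)
822^32 ≡ 900^2 = 810000 ≡ 529 (mod 923)
822^64 ≡ 529^2 = 279841 ≡ 172 (mod 923)
822^128 ≡ 172^2 = 29584 ≡ 48 (mod 923)
822^256 ≡ 48^2 = 2304 ≡ 458 (mod 923)
822^512 ≡ 458^2 = 209764 ≡ 243 (mod 923)
822^1024 ≡ 243^2 = 59049 ≡ 900 (mod 923)
822^2048 ≡ 900^2 = 810000 ≡ 529 (mod 923)
822^3095 = 822^2048 · 822^1024 · 822^16 · 822^4 · 822^2 · 822^1 ≡ 529 · 900 · 900 · 458 · 48 · 822 (mod 923).
Accumulate the product:
529 · 900 = 476100 ≡ 755
755 · 900 = 679500 ≡ 172
172 · 458 = 78776 ≡ 321
321 · 48 = 15408 ≡ 640
640 · 822 = 526080 ≡ 893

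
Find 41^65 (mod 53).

By square-and-multiply:
65 in binary is 1000001, i.e. 65 = 64 + 1.
41^1 ≡ 41 (mod 53)
41^2 ≡ 41^2 = 1681 ≡ 38 (mod 53)
41^4 ≡ 38^2 = 1444 ≡ 13 (mod 53)
41^8 ≡ 13^2 = 169 ≡ 10 (mod 53)
41^16 ≡ 10^2 = 100 ≡ 47 (mod 53)
41^32 ≡ 47^2 = 2209 ≡ 36 (mod 53)
41^64 ≡ 36^2 = 1296 ≡ 24 (mod 53)
41^65 = 41^64 · 41^1 ≡ 24 · 41 (mod 53).
24 · 41 = 984 ≡ 30 (mod 53).

30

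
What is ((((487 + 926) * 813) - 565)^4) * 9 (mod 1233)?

487 + 926 = 1413 ≡ 180 (mod 1233)
180 * 813 = 146340 ≡ 846 (mod 1233)
846 - 565 = 281
(281)^4 ≡ 1168 (mod 1233)
1168 * 9 = 10512 ≡ 648 (mod 1233)

648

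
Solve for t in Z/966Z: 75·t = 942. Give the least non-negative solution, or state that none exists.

180

gcd(75, 966) = 3, and 3 | 942, so solutions exist.
Divide through by 3: 25·t ≡ 314 (mod 322).
25⁻¹ ≡ 219 (mod 322).
t ≡ 219·314 ≡ 180 (mod 322).
The smallest non-negative solution is t = 180.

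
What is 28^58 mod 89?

Compute successive squares:
28^1 ≡ 28 (mod 89)
28^2 ≡ 28^2 = 784 ≡ 72 (mod 89)
28^4 ≡ 72^2 = 5184 ≡ 22 (mod 89)
28^8 ≡ 22^2 = 484 ≡ 39 (mod 89)
28^16 ≡ 39^2 = 1521 ≡ 8 (mod 89)
28^32 ≡ 8^2 = 64 (mod 89)
28^58 = 28^32 × 28^16 × 28^8 × 28^2 ≡ 64 × 8 × 39 × 72 (mod 89).
Accumulate the product:
64 × 8 = 512 ≡ 67
67 × 39 = 2613 ≡ 32
32 × 72 = 2304 ≡ 79

79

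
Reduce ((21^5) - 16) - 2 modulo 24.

(21)^5 ≡ 21 (mod 24)
21 - 16 = 5
5 - 2 = 3

3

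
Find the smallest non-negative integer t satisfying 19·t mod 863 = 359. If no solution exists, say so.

246

gcd(19, 863) = 1, so a unique solution mod 863 exists.
19⁻¹ ≡ 318 (mod 863).
t ≡ 318·359 ≡ 246 (mod 863).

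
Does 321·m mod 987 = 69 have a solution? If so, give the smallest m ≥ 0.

197

gcd(321, 987) = 3, and 3 | 69, so solutions exist.
Divide through by 3: 107·m ≡ 23 (mod 329).
107⁻¹ ≡ 123 (mod 329).
m ≡ 123·23 ≡ 197 (mod 329).
The smallest non-negative solution is m = 197.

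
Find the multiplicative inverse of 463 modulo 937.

937 = 2*463 + 11
463 = 42*11 + 1
11 = 11*1 + 0
gcd(463, 937) = 1, so the inverse exists.
Bézout: 1 = −42*937 + 85*463.
So 463⁻¹ ≡ 85 (mod 937).

85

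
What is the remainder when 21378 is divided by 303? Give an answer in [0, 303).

21378 = 70·303 + 168, so 21378 ≡ 168 (mod 303).

168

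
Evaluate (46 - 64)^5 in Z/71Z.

26

46 - 64 = -18 ≡ 53 (mod 71)
(53)^5 ≡ 26 (mod 71)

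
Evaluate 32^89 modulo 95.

89 in binary is 1011001, i.e. 89 = 64 + 16 + 8 + 1.
32^1 ≡ 32 (mod 95)
32^2 ≡ 32^2 = 1024 ≡ 74 (mod 95)
32^4 ≡ 74^2 = 5476 ≡ 61 (mod 95)
32^8 ≡ 61^2 = 3721 ≡ 16 (mod 95)
32^16 ≡ 16^2 = 256 ≡ 66 (mod 95)
32^32 ≡ 66^2 = 4356 ≡ 81 (mod 95)
32^64 ≡ 81^2 = 6561 ≡ 6 (mod 95)
32^89 = 32^64 · 32^16 · 32^8 · 32^1 ≡ 6 · 66 · 16 · 32 (mod 95).
Accumulate the product:
6 · 66 = 396 ≡ 16
16 · 16 = 256 ≡ 66
66 · 32 = 2112 ≡ 22

22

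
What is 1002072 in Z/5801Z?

4300

1002072 = 172*5801 + 4300, so 1002072 ≡ 4300 (mod 5801).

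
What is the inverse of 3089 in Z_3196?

2509

3196 = 1*3089 + 107
3089 = 28*107 + 93
107 = 1*93 + 14
93 = 6*14 + 9
14 = 1*9 + 5
9 = 1*5 + 4
5 = 1*4 + 1
4 = 4*1 + 0
gcd(3089, 3196) = 1, so the inverse exists.
Back-substitute for 1:
1 = 1*5 − 1*4
  = −1*9 + 2*5
  = 2*14 − 3*9
  = −3*93 + 20*14
  = 20*107 − 23*93
  = −23*3089 + 664*107
  = 664*3196 − 687*3089
So 3089⁻¹ ≡ −687 ≡ 2509 (mod 3196).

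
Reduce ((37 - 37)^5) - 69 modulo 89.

20

37 - 37 = 0
(0)^5 ≡ 0 (mod 89)
0 - 69 = -69 ≡ 20 (mod 89)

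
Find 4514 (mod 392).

202

4514 = 11*392 + 202, so 4514 ≡ 202 (mod 392).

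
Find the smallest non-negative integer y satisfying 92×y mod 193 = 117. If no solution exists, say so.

167

gcd(92, 193) = 1, so a unique solution mod 193 exists.
92⁻¹ ≡ 107 (mod 193).
y ≡ 107×117 ≡ 167 (mod 193).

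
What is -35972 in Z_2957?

-35972 = -13*2957 + 2469, so -35972 ≡ 2469 (mod 2957).

2469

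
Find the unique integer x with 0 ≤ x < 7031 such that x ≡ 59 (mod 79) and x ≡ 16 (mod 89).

2508

79⁻¹ mod 89: 79·80 ≡ 1 (mod 89), so 79⁻¹ ≡ 80.
x = 59 + 79·((16 − 59)·80 mod 89) = 59 + 79·31 = 2508.
Check: 2508 mod 79 = 59, 2508 mod 89 = 16. ✓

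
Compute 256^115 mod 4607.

256^1 ≡ 256 (mod 4607)
256^2 ≡ 256^2 = 65536 ≡ 1038 (mod 4607)
256^4 ≡ 1038^2 = 1077444 ≡ 4013 (mod 4607)
256^8 ≡ 4013^2 = 16104169 ≡ 2704 (mod 4607)
256^16 ≡ 2704^2 = 7311616 ≡ 307 (mod 4607)
256^32 ≡ 307^2 = 94249 ≡ 2109 (mod 4607)
256^64 ≡ 2109^2 = 4447881 ≡ 2126 (mod 4607)
256^115 = 256^64 · 256^32 · 256^16 · 256^2 · 256^1 ≡ 2126 · 2109 · 307 · 1038 · 256 (mod 4607).
Accumulate the product:
2126 · 2109 = 4483734 ≡ 1123
1123 · 307 = 344761 ≡ 3843
3843 · 1038 = 3989034 ≡ 3979
3979 · 256 = 1018624 ≡ 477

477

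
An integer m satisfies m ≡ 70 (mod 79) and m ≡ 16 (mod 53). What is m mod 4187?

79⁻¹ mod 53: 79*51 ≡ 1 (mod 53), so 79⁻¹ ≡ 51.
m = 70 + 79*((16 − 70)*51 mod 53) = 70 + 79*2 = 228.

228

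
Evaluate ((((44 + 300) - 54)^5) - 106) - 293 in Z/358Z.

335

44 + 300 = 344
344 - 54 = 290
(290)^5 ≡ 18 (mod 358)
18 - 106 = -88 ≡ 270 (mod 358)
270 - 293 = -23 ≡ 335 (mod 358)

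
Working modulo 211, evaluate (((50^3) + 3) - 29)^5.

161

(50)^3 ≡ 88 (mod 211)
88 + 3 = 91
91 - 29 = 62
(62)^5 ≡ 161 (mod 211)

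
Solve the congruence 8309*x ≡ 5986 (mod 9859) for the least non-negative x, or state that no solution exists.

4156

gcd(8309, 9859) = 1, so a unique solution mod 9859 exists.
8309⁻¹ ≡ 9471 (mod 9859).
x ≡ 9471*5986 ≡ 4156 (mod 9859).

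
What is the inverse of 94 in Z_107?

74

Run the extended Euclidean algorithm:
107 = 1·94 + 13
94 = 7·13 + 3
13 = 4·3 + 1
3 = 3·1 + 0
gcd(94, 107) = 1, so the inverse exists.
Bézout: 1 = 29·107 − 33·94.
So 94⁻¹ ≡ −33 ≡ 74 (mod 107).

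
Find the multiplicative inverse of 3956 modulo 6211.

6211 = 1*3956 + 2255
3956 = 1*2255 + 1701
2255 = 1*1701 + 554
1701 = 3*554 + 39
554 = 14*39 + 8
39 = 4*8 + 7
8 = 1*7 + 1
7 = 7*1 + 0
gcd(3956, 6211) = 1, so the inverse exists.
Back-substitute for 1:
1 = 1*8 − 1*7
  = −1*39 + 5*8
  = 5*554 − 71*39
  = −71*1701 + 218*554
  = 218*2255 − 289*1701
  = −289*3956 + 507*2255
  = 507*6211 − 796*3956
So 3956⁻¹ ≡ −796 ≡ 5415 (mod 6211).

5415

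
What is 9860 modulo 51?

9860 = 193*51 + 17, so 9860 ≡ 17 (mod 51).

17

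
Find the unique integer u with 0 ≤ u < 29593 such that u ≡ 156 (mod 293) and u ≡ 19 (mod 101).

293⁻¹ mod 101: 293*10 ≡ 1 (mod 101), so 293⁻¹ ≡ 10.
u = 156 + 293*((19 − 156)*10 mod 101) = 156 + 293*44 = 13048.

13048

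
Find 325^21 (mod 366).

21 in binary is 10101, i.e. 21 = 16 + 4 + 1.
325^1 ≡ 325 (mod 366)
325^2 ≡ 325^2 = 105625 ≡ 217 (mod 366)
325^4 ≡ 217^2 = 47089 ≡ 241 (mod 366)
325^8 ≡ 241^2 = 58081 ≡ 253 (mod 366)
325^16 ≡ 253^2 = 64009 ≡ 325 (mod 366)
325^21 = 325^16 · 325^4 · 325^1 ≡ 325 · 241 · 325 (mod 366).
Accumulate the product:
325 · 241 = 78325 ≡ 1
1 · 325 = 325

325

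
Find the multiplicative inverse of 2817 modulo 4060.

4060 = 1·2817 + 1243
2817 = 2·1243 + 331
1243 = 3·331 + 250
331 = 1·250 + 81
250 = 3·81 + 7
81 = 11·7 + 4
7 = 1·4 + 3
4 = 1·3 + 1
3 = 3·1 + 0
gcd(2817, 4060) = 1, so the inverse exists.
Back-substitute for 1:
1 = 1·4 − 1·3
  = −1·7 + 2·4
  = 2·81 − 23·7
  = −23·250 + 71·81
  = 71·331 − 94·250
  = −94·1243 + 353·331
  = 353·2817 − 800·1243
  = −800·4060 + 1153·2817
So 2817⁻¹ ≡ 1153 (mod 4060).

1153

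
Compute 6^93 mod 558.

216

Using repeated squaring:
93 in binary is 1011101, i.e. 93 = 64 + 16 + 8 + 4 + 1.
6^1 ≡ 6 (mod 558)
6^2 ≡ 6^2 = 36 (mod 558)
6^4 ≡ 36^2 = 1296 ≡ 180 (mod 558)
6^8 ≡ 180^2 = 32400 ≡ 36 (mod 558)
6^16 ≡ 36^2 = 1296 ≡ 180 (mod 558)
6^32 ≡ 180^2 = 32400 ≡ 36 (mod 558)
6^64 ≡ 36^2 = 1296 ≡ 180 (mod 558)
6^93 = 6^64 · 6^16 · 6^8 · 6^4 · 6^1 ≡ 180 · 180 · 36 · 180 · 6 (mod 558).
Accumulate the product:
180 · 180 = 32400 ≡ 36
36 · 36 = 1296 ≡ 180
180 · 180 = 32400 ≡ 36
36 · 6 = 216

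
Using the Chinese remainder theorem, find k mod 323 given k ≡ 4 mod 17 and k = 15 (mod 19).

17⁻¹ mod 19: 17*9 ≡ 1 (mod 19), so 17⁻¹ ≡ 9.
k = 4 + 17*((15 − 4)*9 mod 19) = 4 + 17*4 = 72.

72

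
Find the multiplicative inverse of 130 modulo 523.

Apply the Euclidean algorithm and back-substitute:
523 = 4×130 + 3
130 = 43×3 + 1
3 = 3×1 + 0
gcd(130, 523) = 1, so the inverse exists.
Bézout: 1 = −43×523 + 173×130.
So 130⁻¹ ≡ 173 (mod 523).

173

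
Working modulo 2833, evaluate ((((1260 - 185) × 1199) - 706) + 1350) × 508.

1260 - 185 = 1075
1075 × 1199 = 1288925 ≡ 2743 (mod 2833)
2743 - 706 = 2037
2037 + 1350 = 3387 ≡ 554 (mod 2833)
554 × 508 = 281432 ≡ 965 (mod 2833)

965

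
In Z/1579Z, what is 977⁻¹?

1419

1579 = 1*977 + 602
977 = 1*602 + 375
602 = 1*375 + 227
375 = 1*227 + 148
227 = 1*148 + 79
148 = 1*79 + 69
79 = 1*69 + 10
69 = 6*10 + 9
10 = 1*9 + 1
9 = 9*1 + 0
gcd(977, 1579) = 1, so the inverse exists.
Back-substitute for 1:
1 = 1*10 − 1*9
  = −1*69 + 7*10
  = 7*79 − 8*69
  = −8*148 + 15*79
  = 15*227 − 23*148
  = −23*375 + 38*227
  = 38*602 − 61*375
  = −61*977 + 99*602
  = 99*1579 − 160*977
So 977⁻¹ ≡ −160 ≡ 1419 (mod 1579).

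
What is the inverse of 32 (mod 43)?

Run the extended Euclidean algorithm:
43 = 1*32 + 11
32 = 2*11 + 10
11 = 1*10 + 1
10 = 10*1 + 0
gcd(32, 43) = 1, so the inverse exists.
Bézout: 1 = 3*43 − 4*32.
So 32⁻¹ ≡ −4 ≡ 39 (mod 43).

39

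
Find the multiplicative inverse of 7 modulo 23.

Run the extended Euclidean algorithm:
23 = 3*7 + 2
7 = 3*2 + 1
2 = 2*1 + 0
gcd(7, 23) = 1, so the inverse exists.
Bézout: 1 = −3*23 + 10*7.
So 7⁻¹ ≡ 10 (mod 23).

10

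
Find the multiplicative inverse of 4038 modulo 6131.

6131 = 1×4038 + 2093
4038 = 1×2093 + 1945
2093 = 1×1945 + 148
1945 = 13×148 + 21
148 = 7×21 + 1
21 = 21×1 + 0
gcd(4038, 6131) = 1, so the inverse exists.
Bézout: 1 = 191×6131 − 290×4038.
So 4038⁻¹ ≡ −290 ≡ 5841 (mod 6131).

5841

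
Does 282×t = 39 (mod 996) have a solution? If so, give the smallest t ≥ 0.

gcd(282, 996) = 6, and 6 does not divide 39.
So the congruence has no solution.

no solution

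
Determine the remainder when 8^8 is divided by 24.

16

By square-and-multiply:
8^1 ≡ 8 (mod 24)
8^2 ≡ 8^2 = 64 ≡ 16 (mod 24)
8^4 ≡ 16^2 = 256 ≡ 16 (mod 24)
8^8 ≡ 16^2 = 256 ≡ 16 (mod 24)
So 8^8 ≡ 16 (mod 24).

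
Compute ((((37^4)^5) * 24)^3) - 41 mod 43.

(37)^4 ≡ 6 (mod 43)
(6)^5 ≡ 36 (mod 43)
36 * 24 = 864 ≡ 4 (mod 43)
(4)^3 ≡ 21 (mod 43)
21 - 41 = -20 ≡ 23 (mod 43)

23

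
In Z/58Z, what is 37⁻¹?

58 = 1×37 + 21
37 = 1×21 + 16
21 = 1×16 + 5
16 = 3×5 + 1
5 = 5×1 + 0
gcd(37, 58) = 1, so the inverse exists.
Back-substitute for 1:
1 = 1×16 − 3×5
  = −3×21 + 4×16
  = 4×37 − 7×21
  = −7×58 + 11×37
So 37⁻¹ ≡ 11 (mod 58).

11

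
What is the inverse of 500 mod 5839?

Apply the Euclidean algorithm and back-substitute:
5839 = 11·500 + 339
500 = 1·339 + 161
339 = 2·161 + 17
161 = 9·17 + 8
17 = 2·8 + 1
8 = 8·1 + 0
gcd(500, 5839) = 1, so the inverse exists.
Back-substitute for 1:
1 = 1·17 − 2·8
  = −2·161 + 19·17
  = 19·339 − 40·161
  = −40·500 + 59·339
  = 59·5839 − 689·500
So 500⁻¹ ≡ −689 ≡ 5150 (mod 5839).

5150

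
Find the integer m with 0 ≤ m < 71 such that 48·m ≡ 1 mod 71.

37

Run the extended Euclidean algorithm:
71 = 1×48 + 23
48 = 2×23 + 2
23 = 11×2 + 1
2 = 2×1 + 0
gcd(48, 71) = 1, so the inverse exists.
Bézout: 1 = 23×71 − 34×48.
So 48⁻¹ ≡ −34 ≡ 37 (mod 71).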